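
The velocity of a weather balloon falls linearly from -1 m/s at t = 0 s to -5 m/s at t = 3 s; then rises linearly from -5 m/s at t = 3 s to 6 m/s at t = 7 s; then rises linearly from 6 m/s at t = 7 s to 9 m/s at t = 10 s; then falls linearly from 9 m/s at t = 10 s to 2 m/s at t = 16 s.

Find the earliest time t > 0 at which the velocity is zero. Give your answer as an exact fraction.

t = 53/11 s

v changes sign on 3–7 s (from -5 to 6); the graph is linear there, so v = 0 at t = 3 + (5)·(7 − 3)/(6 − -5) = 53/11 s.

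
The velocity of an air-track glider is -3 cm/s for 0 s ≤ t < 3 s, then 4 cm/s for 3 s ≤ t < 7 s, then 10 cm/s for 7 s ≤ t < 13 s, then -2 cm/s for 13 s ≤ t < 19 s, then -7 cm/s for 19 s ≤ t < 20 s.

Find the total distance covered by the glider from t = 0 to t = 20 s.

Total distance travelled is ∫|v| dt — sum the magnitudes of each area piece.
0–3 s: |-3| × 3 = 9 cm
3–7 s: |4| × 4 = 16 cm
7–13 s: |10| × 6 = 60 cm
13–19 s: |-2| × 6 = 12 cm
19–20 s: |-7| × 1 = 7 cm
Total distance = 104 cm

104 cm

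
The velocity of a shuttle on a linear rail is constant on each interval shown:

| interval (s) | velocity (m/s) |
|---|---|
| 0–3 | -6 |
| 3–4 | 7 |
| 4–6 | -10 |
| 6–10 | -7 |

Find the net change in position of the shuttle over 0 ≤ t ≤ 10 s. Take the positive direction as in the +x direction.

Net displacement equals the area under the velocity-time graph (areas below the axis count negative).
0–3 s: -6 × 3 = -18 m
3–4 s: 7 × 1 = 7 m
4–6 s: -10 × 2 = -20 m
6–10 s: -7 × 4 = -28 m
Net displacement = -59 m

-59 m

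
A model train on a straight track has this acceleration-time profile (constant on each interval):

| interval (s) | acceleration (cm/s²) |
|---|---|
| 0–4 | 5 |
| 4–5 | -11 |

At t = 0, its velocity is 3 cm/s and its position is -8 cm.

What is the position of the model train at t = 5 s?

61.5 cm

On each constant-a segment, Δv = aΔt and Δx = v₀Δt + ½aΔt²; chain segment to segment.
0–4 s: v starts 3 cm/s; Δx = 3·4 + ½·5·4² = 52 cm; v ends 23 cm/s.
4–5 s: v starts 23 cm/s; Δx = 23·1 + ½·-11·1² = 17.5 cm; v ends 12 cm/s.
x(5) = -8 + Σ Δx = 61.5 cm.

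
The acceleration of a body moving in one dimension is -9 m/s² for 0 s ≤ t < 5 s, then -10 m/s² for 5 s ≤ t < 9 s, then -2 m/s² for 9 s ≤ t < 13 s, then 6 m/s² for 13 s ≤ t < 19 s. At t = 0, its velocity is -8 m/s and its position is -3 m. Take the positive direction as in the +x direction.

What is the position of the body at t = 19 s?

On each constant-a segment, Δv = aΔt and Δx = v₀Δt + ½aΔt²; chain segment to segment.
0–5 s: v starts -8 m/s; Δx = -8·5 + ½·-9·5² = -152.5 m; v ends -53 m/s.
5–9 s: v starts -53 m/s; Δx = -53·4 + ½·-10·4² = -292 m; v ends -93 m/s.
9–13 s: v starts -93 m/s; Δx = -93·4 + ½·-2·4² = -388 m; v ends -101 m/s.
13–19 s: v starts -101 m/s; Δx = -101·6 + ½·6·6² = -498 m; v ends -65 m/s.
x(19) = -3 + Σ Δx = -1333.5 m.

-1333.5 m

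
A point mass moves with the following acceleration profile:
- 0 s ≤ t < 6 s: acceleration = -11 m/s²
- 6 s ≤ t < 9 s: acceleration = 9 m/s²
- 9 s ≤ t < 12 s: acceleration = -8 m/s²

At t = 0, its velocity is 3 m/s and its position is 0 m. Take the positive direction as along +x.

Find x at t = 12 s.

-472.5 m

On each constant-a segment, Δv = aΔt and Δx = v₀Δt + ½aΔt²; chain segment to segment.
0–6 s: v starts 3 m/s; Δx = 3·6 + ½·-11·6² = -180 m; v ends -63 m/s.
6–9 s: v starts -63 m/s; Δx = -63·3 + ½·9·3² = -148.5 m; v ends -36 m/s.
9–12 s: v starts -36 m/s; Δx = -36·3 + ½·-8·3² = -144 m; v ends -60 m/s.
x(12) = 0 + Σ Δx = -472.5 m.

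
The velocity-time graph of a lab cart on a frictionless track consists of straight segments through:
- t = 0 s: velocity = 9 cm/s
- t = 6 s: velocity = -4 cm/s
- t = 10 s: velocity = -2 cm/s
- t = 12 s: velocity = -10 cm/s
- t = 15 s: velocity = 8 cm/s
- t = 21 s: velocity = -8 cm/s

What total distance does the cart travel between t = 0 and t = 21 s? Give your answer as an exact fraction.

3278/39 cm

Distance (not displacement) is the total path length: add the absolute areas under v-t.
0–6 s: v = 0 at t = 54/13 s; triangle areas 243/13 + 48/13 = 291/13 cm
6–10 s: |½(-4 + -2)(4)| = 12 cm
10–12 s: |½(-2 + -10)(2)| = 12 cm
12–15 s: v = 0 at t = 41/3 s; triangle areas 25/3 + 16/3 = 41/3 cm
15–21 s: v = 0 at t = 18 s; triangle areas 12 + 12 = 24 cm
Total distance = 3278/39 cm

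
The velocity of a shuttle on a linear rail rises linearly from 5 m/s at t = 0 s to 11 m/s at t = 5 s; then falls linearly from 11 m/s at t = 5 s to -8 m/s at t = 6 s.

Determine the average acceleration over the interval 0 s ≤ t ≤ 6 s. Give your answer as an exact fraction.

Average acceleration = Δv/Δt = (-8 − 5)/(6 − 0) = -13/6 m/s².

-13/6 m/s²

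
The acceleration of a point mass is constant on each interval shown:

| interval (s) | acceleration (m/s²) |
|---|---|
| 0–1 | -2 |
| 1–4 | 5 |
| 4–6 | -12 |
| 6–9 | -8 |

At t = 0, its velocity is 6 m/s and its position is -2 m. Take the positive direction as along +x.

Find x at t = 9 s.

0.5 m

On each constant-a segment, Δv = aΔt and Δx = v₀Δt + ½aΔt²; chain segment to segment.
0–1 s: v starts 6 m/s; Δx = 6·1 + ½·-2·1² = 5 m; v ends 4 m/s.
1–4 s: v starts 4 m/s; Δx = 4·3 + ½·5·3² = 34.5 m; v ends 19 m/s.
4–6 s: v starts 19 m/s; Δx = 19·2 + ½·-12·2² = 14 m; v ends -5 m/s.
6–9 s: v starts -5 m/s; Δx = -5·3 + ½·-8·3² = -51 m; v ends -29 m/s.
x(9) = -2 + Σ Δx = 0.5 m.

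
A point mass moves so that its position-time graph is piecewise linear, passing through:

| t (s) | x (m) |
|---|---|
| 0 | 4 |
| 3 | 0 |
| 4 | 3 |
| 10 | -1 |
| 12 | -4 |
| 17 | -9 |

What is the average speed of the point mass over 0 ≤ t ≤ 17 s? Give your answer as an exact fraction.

19/17 m/s

Average speed = (total path length)/(elapsed time); on a piecewise-linear x-t graph the path length is Σ|Δx|.
0–3 s: |Δx| = |0 − 4| = 4 m
3–4 s: |Δx| = |3 − 0| = 3 m
4–10 s: |Δx| = |-1 − 3| = 4 m
10–12 s: |Δx| = |-4 − -1| = 3 m
12–17 s: |Δx| = |-9 − -4| = 5 m
Total path = 19 m; average speed = 19/17 = 19/17 m/s.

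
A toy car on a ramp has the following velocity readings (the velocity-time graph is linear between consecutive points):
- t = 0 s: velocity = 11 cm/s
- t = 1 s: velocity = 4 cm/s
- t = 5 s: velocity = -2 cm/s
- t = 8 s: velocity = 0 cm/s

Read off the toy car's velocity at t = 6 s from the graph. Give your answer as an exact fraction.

On 5–8 s the graph is linear from -2 to 0 cm/s: v(6) = -2 + (0 − -2)·(6 − 5)/(8 − 5) = -4/3 cm/s.

-4/3 cm/s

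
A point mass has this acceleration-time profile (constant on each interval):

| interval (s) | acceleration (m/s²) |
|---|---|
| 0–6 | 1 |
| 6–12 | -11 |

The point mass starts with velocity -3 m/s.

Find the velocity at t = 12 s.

-63 m/s

Δv equals the area under the a-t graph; then v = v₀ + Δv.
0–6 s: 1 × 6 = 6 m/s
6–12 s: -11 × 6 = -66 m/s
Δv = -60 m/s, so v(12) = -3 + (-60) = -63 m/s.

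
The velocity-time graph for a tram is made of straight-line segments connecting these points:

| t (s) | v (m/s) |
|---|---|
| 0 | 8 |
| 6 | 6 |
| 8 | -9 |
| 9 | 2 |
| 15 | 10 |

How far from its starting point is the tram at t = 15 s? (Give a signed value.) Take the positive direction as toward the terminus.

Displacement is the signed area under the v-t curve.
0–6 s: ½(8 + 6)(6) = 42 m
6–8 s: ½(6 + -9)(2) = -3 m
8–9 s: ½(-9 + 2)(1) = -3.5 m
9–15 s: ½(2 + 10)(6) = 36 m
Net displacement = 71.5 m

71.5 m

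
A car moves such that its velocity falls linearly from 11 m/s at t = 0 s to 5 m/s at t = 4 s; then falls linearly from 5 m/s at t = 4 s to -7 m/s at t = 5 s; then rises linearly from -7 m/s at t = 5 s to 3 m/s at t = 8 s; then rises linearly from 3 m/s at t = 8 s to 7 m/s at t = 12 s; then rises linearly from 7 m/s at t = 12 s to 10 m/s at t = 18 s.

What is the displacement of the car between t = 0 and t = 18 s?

Net displacement equals the area under the velocity-time graph (areas below the axis count negative).
0–4 s: ½(11 + 5)(4) = 32 m
4–5 s: ½(5 + -7)(1) = -1 m
5–8 s: ½(-7 + 3)(3) = -6 m
8–12 s: ½(3 + 7)(4) = 20 m
12–18 s: ½(7 + 10)(6) = 51 m
Net displacement = 96 m

96 m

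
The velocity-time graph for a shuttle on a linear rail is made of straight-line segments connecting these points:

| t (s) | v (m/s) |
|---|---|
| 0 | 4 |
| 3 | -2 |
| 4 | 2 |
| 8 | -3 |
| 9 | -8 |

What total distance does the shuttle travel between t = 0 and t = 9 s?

Distance (not displacement) is the total path length: add the absolute areas under v-t.
0–3 s: v = 0 at t = 2 s; triangle areas 4 + 1 = 5 m
3–4 s: v = 0 at t = 3.5 s; triangle areas 0.5 + 0.5 = 1 m
4–8 s: v = 0 at t = 5.6 s; triangle areas 1.6 + 3.6 = 5.2 m
8–9 s: |½(-3 + -8)(1)| = 5.5 m
Total distance = 16.7 m

16.7 m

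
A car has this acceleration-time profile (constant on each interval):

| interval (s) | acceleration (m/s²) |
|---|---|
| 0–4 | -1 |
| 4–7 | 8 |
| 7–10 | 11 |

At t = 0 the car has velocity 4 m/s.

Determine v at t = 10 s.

Δv equals the area under the a-t graph; then v = v₀ + Δv.
0–4 s: -1 × 4 = -4 m/s
4–7 s: 8 × 3 = 24 m/s
7–10 s: 11 × 3 = 33 m/s
Δv = 53 m/s, so v(10) = 4 + (53) = 57 m/s.

57 m/s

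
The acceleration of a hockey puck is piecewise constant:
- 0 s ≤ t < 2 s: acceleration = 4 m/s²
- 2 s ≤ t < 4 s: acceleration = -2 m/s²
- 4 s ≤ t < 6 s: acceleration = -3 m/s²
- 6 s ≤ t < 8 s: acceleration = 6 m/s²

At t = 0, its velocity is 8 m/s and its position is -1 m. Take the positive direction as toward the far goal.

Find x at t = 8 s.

On each constant-a segment, Δv = aΔt and Δx = v₀Δt + ½aΔt²; chain segment to segment.
0–2 s: v starts 8 m/s; Δx = 8·2 + ½·4·2² = 24 m; v ends 16 m/s.
2–4 s: v starts 16 m/s; Δx = 16·2 + ½·-2·2² = 28 m; v ends 12 m/s.
4–6 s: v starts 12 m/s; Δx = 12·2 + ½·-3·2² = 18 m; v ends 6 m/s.
6–8 s: v starts 6 m/s; Δx = 6·2 + ½·6·2² = 24 m; v ends 18 m/s.
x(8) = -1 + Σ Δx = 93 m.

93 m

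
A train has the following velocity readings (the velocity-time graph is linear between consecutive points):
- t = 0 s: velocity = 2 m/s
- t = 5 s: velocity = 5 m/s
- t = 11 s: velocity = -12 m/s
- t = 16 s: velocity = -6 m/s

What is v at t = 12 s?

On 11–16 s the graph is linear from -12 to -6 m/s: v(12) = -12 + (-6 − -12)·(12 − 11)/(16 − 11) = -10.8 m/s.

-10.8 m/s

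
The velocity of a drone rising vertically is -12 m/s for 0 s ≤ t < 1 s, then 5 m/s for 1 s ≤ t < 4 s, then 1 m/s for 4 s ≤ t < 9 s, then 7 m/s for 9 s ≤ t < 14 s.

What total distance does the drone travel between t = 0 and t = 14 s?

67 m

Total distance travelled is ∫|v| dt — sum the magnitudes of each area piece.
0–1 s: |-12| × 1 = 12 m
1–4 s: |5| × 3 = 15 m
4–9 s: |1| × 5 = 5 m
9–14 s: |7| × 5 = 35 m
Total distance = 67 m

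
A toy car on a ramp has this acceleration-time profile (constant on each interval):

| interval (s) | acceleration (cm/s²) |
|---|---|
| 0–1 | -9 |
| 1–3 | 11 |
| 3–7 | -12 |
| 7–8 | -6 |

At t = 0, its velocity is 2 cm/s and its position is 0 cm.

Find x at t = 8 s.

-66.5 cm

On each constant-a segment, Δv = aΔt and Δx = v₀Δt + ½aΔt²; chain segment to segment.
0–1 s: v starts 2 cm/s; Δx = 2·1 + ½·-9·1² = -2.5 cm; v ends -7 cm/s.
1–3 s: v starts -7 cm/s; Δx = -7·2 + ½·11·2² = 8 cm; v ends 15 cm/s.
3–7 s: v starts 15 cm/s; Δx = 15·4 + ½·-12·4² = -36 cm; v ends -33 cm/s.
7–8 s: v starts -33 cm/s; Δx = -33·1 + ½·-6·1² = -36 cm; v ends -39 cm/s.
x(8) = 0 + Σ Δx = -66.5 cm.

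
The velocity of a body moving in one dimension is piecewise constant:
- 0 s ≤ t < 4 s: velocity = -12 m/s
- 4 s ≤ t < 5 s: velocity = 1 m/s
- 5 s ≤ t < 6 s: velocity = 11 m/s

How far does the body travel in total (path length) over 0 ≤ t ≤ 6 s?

60 m

Distance (not displacement) is the total path length: add the absolute areas under v-t.
0–4 s: |-12| × 4 = 48 m
4–5 s: |1| × 1 = 1 m
5–6 s: |11| × 1 = 11 m
Total distance = 60 m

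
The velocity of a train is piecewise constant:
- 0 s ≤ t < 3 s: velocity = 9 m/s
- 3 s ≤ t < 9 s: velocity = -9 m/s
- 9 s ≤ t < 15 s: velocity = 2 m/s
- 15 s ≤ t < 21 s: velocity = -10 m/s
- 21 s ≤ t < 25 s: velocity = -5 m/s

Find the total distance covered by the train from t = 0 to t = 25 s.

173 m

Distance (not displacement) is the total path length: add the absolute areas under v-t.
0–3 s: |9| × 3 = 27 m
3–9 s: |-9| × 6 = 54 m
9–15 s: |2| × 6 = 12 m
15–21 s: |-10| × 6 = 60 m
21–25 s: |-5| × 4 = 20 m
Total distance = 173 m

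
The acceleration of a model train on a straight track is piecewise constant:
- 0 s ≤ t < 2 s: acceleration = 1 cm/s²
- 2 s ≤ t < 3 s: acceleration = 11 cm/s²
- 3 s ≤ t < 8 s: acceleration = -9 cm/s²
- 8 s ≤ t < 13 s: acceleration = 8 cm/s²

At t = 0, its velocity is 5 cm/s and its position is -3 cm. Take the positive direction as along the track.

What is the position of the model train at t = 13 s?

On each constant-a segment, Δv = aΔt and Δx = v₀Δt + ½aΔt²; chain segment to segment.
0–2 s: v starts 5 cm/s; Δx = 5·2 + ½·1·2² = 12 cm; v ends 7 cm/s.
2–3 s: v starts 7 cm/s; Δx = 7·1 + ½·11·1² = 12.5 cm; v ends 18 cm/s.
3–8 s: v starts 18 cm/s; Δx = 18·5 + ½·-9·5² = -22.5 cm; v ends -27 cm/s.
8–13 s: v starts -27 cm/s; Δx = -27·5 + ½·8·5² = -35 cm; v ends 13 cm/s.
x(13) = -3 + Σ Δx = -36 cm.

-36 cm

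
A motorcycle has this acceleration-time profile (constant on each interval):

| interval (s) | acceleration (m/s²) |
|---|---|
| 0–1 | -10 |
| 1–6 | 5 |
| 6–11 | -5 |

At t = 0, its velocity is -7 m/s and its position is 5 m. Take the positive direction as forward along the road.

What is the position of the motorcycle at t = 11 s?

-52 m

On each constant-a segment, Δv = aΔt and Δx = v₀Δt + ½aΔt²; chain segment to segment.
0–1 s: v starts -7 m/s; Δx = -7·1 + ½·-10·1² = -12 m; v ends -17 m/s.
1–6 s: v starts -17 m/s; Δx = -17·5 + ½·5·5² = -22.5 m; v ends 8 m/s.
6–11 s: v starts 8 m/s; Δx = 8·5 + ½·-5·5² = -22.5 m; v ends -17 m/s.
x(11) = 5 + Σ Δx = -52 m.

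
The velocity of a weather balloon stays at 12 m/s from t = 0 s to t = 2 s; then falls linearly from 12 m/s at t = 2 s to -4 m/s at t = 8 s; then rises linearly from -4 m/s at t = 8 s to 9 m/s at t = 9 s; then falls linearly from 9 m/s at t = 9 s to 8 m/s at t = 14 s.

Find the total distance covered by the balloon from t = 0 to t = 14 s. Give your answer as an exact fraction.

Distance (not displacement) is the total path length: add the absolute areas under v-t.
0–2 s: |12| × 2 = 24 m
2–8 s: v = 0 at t = 6.5 s; triangle areas 27 + 3 = 30 m
8–9 s: v = 0 at t = 108/13 s; triangle areas 8/13 + 81/26 = 97/26 m
9–14 s: |½(9 + 8)(5)| = 42.5 m
Total distance = 1303/13 m

1303/13 m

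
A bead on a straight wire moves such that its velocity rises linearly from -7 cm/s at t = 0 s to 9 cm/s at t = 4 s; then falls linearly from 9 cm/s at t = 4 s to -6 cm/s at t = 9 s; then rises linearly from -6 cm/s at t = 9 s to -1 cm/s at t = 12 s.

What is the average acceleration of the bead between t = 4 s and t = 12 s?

Average acceleration = Δv/Δt = (-1 − 9)/(12 − 4) = -1.25 cm/s².

-1.25 cm/s²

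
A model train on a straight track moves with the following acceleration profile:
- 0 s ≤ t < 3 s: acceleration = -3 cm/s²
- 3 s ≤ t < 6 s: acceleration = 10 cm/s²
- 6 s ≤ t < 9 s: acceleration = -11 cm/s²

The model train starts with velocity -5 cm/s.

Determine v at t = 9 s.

-17 cm/s

Δv equals the area under the a-t graph; then v = v₀ + Δv.
0–3 s: -3 × 3 = -9 cm/s
3–6 s: 10 × 3 = 30 cm/s
6–9 s: -11 × 3 = -33 cm/s
Δv = -12 cm/s, so v(9) = -5 + (-12) = -17 cm/s.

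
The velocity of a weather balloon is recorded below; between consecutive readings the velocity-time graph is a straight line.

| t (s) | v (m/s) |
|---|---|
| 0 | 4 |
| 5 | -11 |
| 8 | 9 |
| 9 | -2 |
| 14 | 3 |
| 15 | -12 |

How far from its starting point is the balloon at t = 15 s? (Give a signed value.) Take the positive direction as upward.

-19 m

Displacement is the signed area under the v-t curve.
0–5 s: ½(4 + -11)(5) = -17.5 m
5–8 s: ½(-11 + 9)(3) = -3 m
8–9 s: ½(9 + -2)(1) = 3.5 m
9–14 s: ½(-2 + 3)(5) = 2.5 m
14–15 s: ½(3 + -12)(1) = -4.5 m
Net displacement = -19 m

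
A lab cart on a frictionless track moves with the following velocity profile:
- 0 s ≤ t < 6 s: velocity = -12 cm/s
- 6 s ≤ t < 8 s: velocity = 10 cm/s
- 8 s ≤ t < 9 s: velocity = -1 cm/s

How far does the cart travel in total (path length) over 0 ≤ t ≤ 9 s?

Distance (not displacement) is the total path length: add the absolute areas under v-t.
0–6 s: |-12| × 6 = 72 cm
6–8 s: |10| × 2 = 20 cm
8–9 s: |-1| × 1 = 1 cm
Total distance = 93 cm

93 cm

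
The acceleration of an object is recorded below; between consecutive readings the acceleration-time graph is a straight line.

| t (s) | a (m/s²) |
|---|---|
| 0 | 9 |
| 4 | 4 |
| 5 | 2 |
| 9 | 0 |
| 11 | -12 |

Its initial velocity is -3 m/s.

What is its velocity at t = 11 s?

Δv equals the area under the a-t graph; then v = v₀ + Δv.
0–4 s: ½(9 + 4)(4) = 26 m/s
4–5 s: ½(4 + 2)(1) = 3 m/s
5–9 s: ½(2 + 0)(4) = 4 m/s
9–11 s: ½(0 + -12)(2) = -12 m/s
Δv = 21 m/s, so v(11) = -3 + (21) = 18 m/s.

18 m/s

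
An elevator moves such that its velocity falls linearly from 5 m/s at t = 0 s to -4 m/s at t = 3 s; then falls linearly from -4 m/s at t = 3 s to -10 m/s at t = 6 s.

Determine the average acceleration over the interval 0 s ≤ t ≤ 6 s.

-2.5 m/s²

Average acceleration = Δv/Δt = (-10 − 5)/(6 − 0) = -2.5 m/s².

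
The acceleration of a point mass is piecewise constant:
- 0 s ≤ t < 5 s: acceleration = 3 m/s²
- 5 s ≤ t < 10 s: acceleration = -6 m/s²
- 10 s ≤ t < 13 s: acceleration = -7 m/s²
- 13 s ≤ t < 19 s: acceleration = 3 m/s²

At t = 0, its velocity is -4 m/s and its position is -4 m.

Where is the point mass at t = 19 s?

On each constant-a segment, Δv = aΔt and Δx = v₀Δt + ½aΔt²; chain segment to segment.
0–5 s: v starts -4 m/s; Δx = -4·5 + ½·3·5² = 17.5 m; v ends 11 m/s.
5–10 s: v starts 11 m/s; Δx = 11·5 + ½·-6·5² = -20 m; v ends -19 m/s.
10–13 s: v starts -19 m/s; Δx = -19·3 + ½·-7·3² = -88.5 m; v ends -40 m/s.
13–19 s: v starts -40 m/s; Δx = -40·6 + ½·3·6² = -186 m; v ends -22 m/s.
x(19) = -4 + Σ Δx = -281 m.

-281 m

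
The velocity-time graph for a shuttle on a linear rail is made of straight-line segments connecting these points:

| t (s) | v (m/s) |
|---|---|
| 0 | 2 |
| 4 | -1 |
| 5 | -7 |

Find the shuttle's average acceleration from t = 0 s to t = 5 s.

-1.8 m/s²

Average acceleration = Δv/Δt = (-7 − 2)/(5 − 0) = -1.8 m/s².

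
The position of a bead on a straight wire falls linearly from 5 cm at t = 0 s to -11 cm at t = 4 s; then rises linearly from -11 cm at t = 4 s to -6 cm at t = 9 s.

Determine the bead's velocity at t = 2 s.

-4 cm/s

Velocity is the slope of the x-t graph on 0–4 s: (-11 − 5)/(4 − 0) = -4 cm/s.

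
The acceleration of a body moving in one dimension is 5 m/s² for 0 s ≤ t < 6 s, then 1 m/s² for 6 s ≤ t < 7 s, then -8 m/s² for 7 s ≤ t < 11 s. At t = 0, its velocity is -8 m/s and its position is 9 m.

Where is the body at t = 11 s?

On each constant-a segment, Δv = aΔt and Δx = v₀Δt + ½aΔt²; chain segment to segment.
0–6 s: v starts -8 m/s; Δx = -8·6 + ½·5·6² = 42 m; v ends 22 m/s.
6–7 s: v starts 22 m/s; Δx = 22·1 + ½·1·1² = 22.5 m; v ends 23 m/s.
7–11 s: v starts 23 m/s; Δx = 23·4 + ½·-8·4² = 28 m; v ends -9 m/s.
x(11) = 9 + Σ Δx = 101.5 m.

101.5 m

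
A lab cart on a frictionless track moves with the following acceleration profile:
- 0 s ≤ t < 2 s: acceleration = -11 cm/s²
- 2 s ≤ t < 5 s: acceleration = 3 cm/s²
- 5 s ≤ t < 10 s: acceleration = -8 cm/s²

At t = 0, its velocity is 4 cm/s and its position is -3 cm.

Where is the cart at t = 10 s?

-202.5 cm

On each constant-a segment, Δv = aΔt and Δx = v₀Δt + ½aΔt²; chain segment to segment.
0–2 s: v starts 4 cm/s; Δx = 4·2 + ½·-11·2² = -14 cm; v ends -18 cm/s.
2–5 s: v starts -18 cm/s; Δx = -18·3 + ½·3·3² = -40.5 cm; v ends -9 cm/s.
5–10 s: v starts -9 cm/s; Δx = -9·5 + ½·-8·5² = -145 cm; v ends -49 cm/s.
x(10) = -3 + Σ Δx = -202.5 cm.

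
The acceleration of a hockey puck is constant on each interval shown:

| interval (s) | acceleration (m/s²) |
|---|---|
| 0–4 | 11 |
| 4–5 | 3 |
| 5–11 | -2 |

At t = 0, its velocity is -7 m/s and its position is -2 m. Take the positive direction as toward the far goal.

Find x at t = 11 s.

On each constant-a segment, Δv = aΔt and Δx = v₀Δt + ½aΔt²; chain segment to segment.
0–4 s: v starts -7 m/s; Δx = -7·4 + ½·11·4² = 60 m; v ends 37 m/s.
4–5 s: v starts 37 m/s; Δx = 37·1 + ½·3·1² = 38.5 m; v ends 40 m/s.
5–11 s: v starts 40 m/s; Δx = 40·6 + ½·-2·6² = 204 m; v ends 28 m/s.
x(11) = -2 + Σ Δx = 300.5 m.

300.5 m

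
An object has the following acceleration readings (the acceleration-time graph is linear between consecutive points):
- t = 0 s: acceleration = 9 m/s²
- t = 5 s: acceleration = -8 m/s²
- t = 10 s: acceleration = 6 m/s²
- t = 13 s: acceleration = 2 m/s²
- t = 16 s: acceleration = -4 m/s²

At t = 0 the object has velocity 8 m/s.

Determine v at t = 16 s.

Δv equals the area under the a-t graph; then v = v₀ + Δv.
0–5 s: ½(9 + -8)(5) = 2.5 m/s
5–10 s: ½(-8 + 6)(5) = -5 m/s
10–13 s: ½(6 + 2)(3) = 12 m/s
13–16 s: ½(2 + -4)(3) = -3 m/s
Δv = 6.5 m/s, so v(16) = 8 + (6.5) = 14.5 m/s.

14.5 m/s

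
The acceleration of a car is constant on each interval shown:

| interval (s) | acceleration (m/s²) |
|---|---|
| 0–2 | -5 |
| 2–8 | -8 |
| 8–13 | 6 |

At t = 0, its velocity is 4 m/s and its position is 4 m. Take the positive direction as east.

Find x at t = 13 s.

On each constant-a segment, Δv = aΔt and Δx = v₀Δt + ½aΔt²; chain segment to segment.
0–2 s: v starts 4 m/s; Δx = 4·2 + ½·-5·2² = -2 m; v ends -6 m/s.
2–8 s: v starts -6 m/s; Δx = -6·6 + ½·-8·6² = -180 m; v ends -54 m/s.
8–13 s: v starts -54 m/s; Δx = -54·5 + ½·6·5² = -195 m; v ends -24 m/s.
x(13) = 4 + Σ Δx = -373 m.

-373 m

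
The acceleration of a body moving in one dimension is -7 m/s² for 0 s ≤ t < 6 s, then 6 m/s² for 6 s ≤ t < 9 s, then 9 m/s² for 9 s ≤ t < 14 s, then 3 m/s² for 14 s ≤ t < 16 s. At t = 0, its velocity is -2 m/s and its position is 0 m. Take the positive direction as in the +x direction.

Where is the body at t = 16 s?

On each constant-a segment, Δv = aΔt and Δx = v₀Δt + ½aΔt²; chain segment to segment.
0–6 s: v starts -2 m/s; Δx = -2·6 + ½·-7·6² = -138 m; v ends -44 m/s.
6–9 s: v starts -44 m/s; Δx = -44·3 + ½·6·3² = -105 m; v ends -26 m/s.
9–14 s: v starts -26 m/s; Δx = -26·5 + ½·9·5² = -17.5 m; v ends 19 m/s.
14–16 s: v starts 19 m/s; Δx = 19·2 + ½·3·2² = 44 m; v ends 25 m/s.
x(16) = 0 + Σ Δx = -216.5 m.

-216.5 m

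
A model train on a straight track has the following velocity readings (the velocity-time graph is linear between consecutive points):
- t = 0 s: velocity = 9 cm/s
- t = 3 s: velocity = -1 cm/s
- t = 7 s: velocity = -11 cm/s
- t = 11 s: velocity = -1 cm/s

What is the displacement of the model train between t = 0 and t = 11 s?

-36 cm

Displacement is the signed area under the v-t curve.
0–3 s: ½(9 + -1)(3) = 12 cm
3–7 s: ½(-1 + -11)(4) = -24 cm
7–11 s: ½(-11 + -1)(4) = -24 cm
Net displacement = -36 cm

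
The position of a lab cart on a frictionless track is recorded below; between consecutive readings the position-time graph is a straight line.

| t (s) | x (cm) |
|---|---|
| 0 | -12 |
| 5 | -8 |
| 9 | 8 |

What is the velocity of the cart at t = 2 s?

Velocity is the slope of the x-t graph on 0–5 s: (-8 − -12)/(5 − 0) = 0.8 cm/s.

0.8 cm/s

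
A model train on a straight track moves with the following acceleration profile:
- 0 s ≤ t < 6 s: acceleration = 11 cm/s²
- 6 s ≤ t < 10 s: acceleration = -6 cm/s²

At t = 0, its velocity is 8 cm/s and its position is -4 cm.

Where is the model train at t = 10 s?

On each constant-a segment, Δv = aΔt and Δx = v₀Δt + ½aΔt²; chain segment to segment.
0–6 s: v starts 8 cm/s; Δx = 8·6 + ½·11·6² = 246 cm; v ends 74 cm/s.
6–10 s: v starts 74 cm/s; Δx = 74·4 + ½·-6·4² = 248 cm; v ends 50 cm/s.
x(10) = -4 + Σ Δx = 490 cm.

490 cm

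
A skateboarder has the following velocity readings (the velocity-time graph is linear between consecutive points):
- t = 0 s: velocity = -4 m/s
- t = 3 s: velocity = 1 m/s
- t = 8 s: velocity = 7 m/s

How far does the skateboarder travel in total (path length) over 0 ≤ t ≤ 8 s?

25.1 m

Distance (not displacement) is the total path length: add the absolute areas under v-t.
0–3 s: v = 0 at t = 2.4 s; triangle areas 4.8 + 0.3 = 5.1 m
3–8 s: |½(1 + 7)(5)| = 20 m
Total distance = 25.1 m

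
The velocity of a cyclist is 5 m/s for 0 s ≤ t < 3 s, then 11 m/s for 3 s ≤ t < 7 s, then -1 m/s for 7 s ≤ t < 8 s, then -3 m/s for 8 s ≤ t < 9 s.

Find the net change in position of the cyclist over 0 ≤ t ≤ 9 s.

Displacement is the signed area under the v-t curve.
0–3 s: 5 × 3 = 15 m
3–7 s: 11 × 4 = 44 m
7–8 s: -1 × 1 = -1 m
8–9 s: -3 × 1 = -3 m
Net displacement = 55 m

55 m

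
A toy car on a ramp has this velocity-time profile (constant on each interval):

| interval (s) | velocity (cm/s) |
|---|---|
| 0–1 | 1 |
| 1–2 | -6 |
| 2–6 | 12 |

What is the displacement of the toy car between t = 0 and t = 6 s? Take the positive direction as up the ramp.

Displacement is the signed area under the v-t curve.
0–1 s: 1 × 1 = 1 cm
1–2 s: -6 × 1 = -6 cm
2–6 s: 12 × 4 = 48 cm
Net displacement = 43 cm

43 cm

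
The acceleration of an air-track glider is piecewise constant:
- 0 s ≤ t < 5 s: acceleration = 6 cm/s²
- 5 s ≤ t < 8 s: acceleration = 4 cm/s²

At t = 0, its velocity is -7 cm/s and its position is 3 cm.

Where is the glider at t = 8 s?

On each constant-a segment, Δv = aΔt and Δx = v₀Δt + ½aΔt²; chain segment to segment.
0–5 s: v starts -7 cm/s; Δx = -7·5 + ½·6·5² = 40 cm; v ends 23 cm/s.
5–8 s: v starts 23 cm/s; Δx = 23·3 + ½·4·3² = 87 cm; v ends 35 cm/s.
x(8) = 3 + Σ Δx = 130 cm.

130 cm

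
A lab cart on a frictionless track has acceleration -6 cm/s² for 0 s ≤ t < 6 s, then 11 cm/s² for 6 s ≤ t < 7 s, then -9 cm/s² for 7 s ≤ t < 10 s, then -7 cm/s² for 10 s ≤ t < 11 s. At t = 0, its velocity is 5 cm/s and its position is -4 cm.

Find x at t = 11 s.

On each constant-a segment, Δv = aΔt and Δx = v₀Δt + ½aΔt²; chain segment to segment.
0–6 s: v starts 5 cm/s; Δx = 5·6 + ½·-6·6² = -78 cm; v ends -31 cm/s.
6–7 s: v starts -31 cm/s; Δx = -31·1 + ½·11·1² = -25.5 cm; v ends -20 cm/s.
7–10 s: v starts -20 cm/s; Δx = -20·3 + ½·-9·3² = -100.5 cm; v ends -47 cm/s.
10–11 s: v starts -47 cm/s; Δx = -47·1 + ½·-7·1² = -50.5 cm; v ends -54 cm/s.
x(11) = -4 + Σ Δx = -258.5 cm.

-258.5 cm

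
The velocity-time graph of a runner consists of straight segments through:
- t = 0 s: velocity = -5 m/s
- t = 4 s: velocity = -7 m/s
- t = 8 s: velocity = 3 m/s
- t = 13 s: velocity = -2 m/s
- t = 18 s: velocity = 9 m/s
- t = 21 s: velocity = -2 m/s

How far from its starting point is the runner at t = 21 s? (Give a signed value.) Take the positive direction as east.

-1.5 m

Net displacement equals the area under the velocity-time graph (areas below the axis count negative).
0–4 s: ½(-5 + -7)(4) = -24 m
4–8 s: ½(-7 + 3)(4) = -8 m
8–13 s: ½(3 + -2)(5) = 2.5 m
13–18 s: ½(-2 + 9)(5) = 17.5 m
18–21 s: ½(9 + -2)(3) = 10.5 m
Net displacement = -1.5 m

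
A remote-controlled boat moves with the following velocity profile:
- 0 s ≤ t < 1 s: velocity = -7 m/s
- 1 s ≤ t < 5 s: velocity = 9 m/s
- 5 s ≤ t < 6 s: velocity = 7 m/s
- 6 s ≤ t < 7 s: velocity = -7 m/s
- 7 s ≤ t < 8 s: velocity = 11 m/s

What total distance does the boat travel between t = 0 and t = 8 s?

68 m

Distance (not displacement) is the total path length: add the absolute areas under v-t.
0–1 s: |-7| × 1 = 7 m
1–5 s: |9| × 4 = 36 m
5–6 s: |7| × 1 = 7 m
6–7 s: |-7| × 1 = 7 m
7–8 s: |11| × 1 = 11 m
Total distance = 68 m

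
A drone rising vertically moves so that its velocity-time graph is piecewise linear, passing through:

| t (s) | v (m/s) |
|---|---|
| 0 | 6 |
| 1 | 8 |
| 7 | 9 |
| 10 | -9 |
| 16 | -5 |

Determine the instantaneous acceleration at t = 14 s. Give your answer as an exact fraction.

2/3 m/s²

Acceleration is the slope of the v-t graph on 10–16 s: (-5 − -9)/(16 − 10) = 2/3 m/s².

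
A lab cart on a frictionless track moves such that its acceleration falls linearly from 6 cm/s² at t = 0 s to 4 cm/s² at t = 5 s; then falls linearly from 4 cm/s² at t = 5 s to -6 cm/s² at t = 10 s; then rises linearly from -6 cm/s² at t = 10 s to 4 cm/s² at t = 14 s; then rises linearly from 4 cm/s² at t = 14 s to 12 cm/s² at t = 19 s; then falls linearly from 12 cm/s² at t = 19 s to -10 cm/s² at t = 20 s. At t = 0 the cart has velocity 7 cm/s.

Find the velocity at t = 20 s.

Δv equals the area under the a-t graph; then v = v₀ + Δv.
0–5 s: ½(6 + 4)(5) = 25 cm/s
5–10 s: ½(4 + -6)(5) = -5 cm/s
10–14 s: ½(-6 + 4)(4) = -4 cm/s
14–19 s: ½(4 + 12)(5) = 40 cm/s
19–20 s: ½(12 + -10)(1) = 1 cm/s
Δv = 57 cm/s, so v(20) = 7 + (57) = 64 cm/s.

64 cm/s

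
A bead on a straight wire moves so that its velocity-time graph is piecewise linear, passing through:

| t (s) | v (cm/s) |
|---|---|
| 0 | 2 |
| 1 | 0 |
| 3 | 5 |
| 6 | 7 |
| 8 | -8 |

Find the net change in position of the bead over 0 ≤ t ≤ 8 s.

23 cm

Net displacement equals the area under the velocity-time graph (areas below the axis count negative).
0–1 s: ½(2 + 0)(1) = 1 cm
1–3 s: ½(0 + 5)(2) = 5 cm
3–6 s: ½(5 + 7)(3) = 18 cm
6–8 s: ½(7 + -8)(2) = -1 cm
Net displacement = 23 cm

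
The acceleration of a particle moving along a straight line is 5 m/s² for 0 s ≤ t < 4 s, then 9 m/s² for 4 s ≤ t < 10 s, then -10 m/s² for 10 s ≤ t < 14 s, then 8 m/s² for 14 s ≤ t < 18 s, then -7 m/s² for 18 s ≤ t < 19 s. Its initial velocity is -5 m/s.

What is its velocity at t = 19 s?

54 m/s

Δv equals the area under the a-t graph; then v = v₀ + Δv.
0–4 s: 5 × 4 = 20 m/s
4–10 s: 9 × 6 = 54 m/s
10–14 s: -10 × 4 = -40 m/s
14–18 s: 8 × 4 = 32 m/s
18–19 s: -7 × 1 = -7 m/s
Δv = 59 m/s, so v(19) = -5 + (59) = 54 m/s.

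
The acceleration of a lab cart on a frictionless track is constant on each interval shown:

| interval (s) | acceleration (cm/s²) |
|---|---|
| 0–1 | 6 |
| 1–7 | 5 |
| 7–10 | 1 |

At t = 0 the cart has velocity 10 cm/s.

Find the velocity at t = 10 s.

49 cm/s

Δv equals the area under the a-t graph; then v = v₀ + Δv.
0–1 s: 6 × 1 = 6 cm/s
1–7 s: 5 × 6 = 30 cm/s
7–10 s: 1 × 3 = 3 cm/s
Δv = 39 cm/s, so v(10) = 10 + (39) = 49 cm/s.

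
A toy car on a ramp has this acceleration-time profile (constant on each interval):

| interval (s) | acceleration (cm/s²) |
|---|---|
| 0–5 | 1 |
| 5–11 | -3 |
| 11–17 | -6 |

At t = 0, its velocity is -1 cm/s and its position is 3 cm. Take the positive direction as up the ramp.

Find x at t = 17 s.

On each constant-a segment, Δv = aΔt and Δx = v₀Δt + ½aΔt²; chain segment to segment.
0–5 s: v starts -1 cm/s; Δx = -1·5 + ½·1·5² = 7.5 cm; v ends 4 cm/s.
5–11 s: v starts 4 cm/s; Δx = 4·6 + ½·-3·6² = -30 cm; v ends -14 cm/s.
11–17 s: v starts -14 cm/s; Δx = -14·6 + ½·-6·6² = -192 cm; v ends -50 cm/s.
x(17) = 3 + Σ Δx = -211.5 cm.

-211.5 cm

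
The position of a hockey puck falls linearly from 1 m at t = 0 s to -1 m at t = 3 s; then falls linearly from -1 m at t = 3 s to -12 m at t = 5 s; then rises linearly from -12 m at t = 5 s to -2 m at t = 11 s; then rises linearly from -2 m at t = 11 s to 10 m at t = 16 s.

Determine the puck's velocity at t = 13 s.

2.4 m/s

Velocity is the slope of the x-t graph on 11–16 s: (10 − -2)/(16 − 11) = 2.4 m/s.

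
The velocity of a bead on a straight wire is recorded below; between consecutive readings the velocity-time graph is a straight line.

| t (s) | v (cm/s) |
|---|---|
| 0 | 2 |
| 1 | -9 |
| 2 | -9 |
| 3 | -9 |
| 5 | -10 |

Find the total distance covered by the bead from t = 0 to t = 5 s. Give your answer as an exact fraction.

899/22 cm

Distance (not displacement) is the total path length: add the absolute areas under v-t.
0–1 s: v = 0 at t = 2/11 s; triangle areas 2/11 + 81/22 = 85/22 cm
1–2 s: |-9| × 1 = 9 cm
2–3 s: |-9| × 1 = 9 cm
3–5 s: |½(-9 + -10)(2)| = 19 cm
Total distance = 899/22 cm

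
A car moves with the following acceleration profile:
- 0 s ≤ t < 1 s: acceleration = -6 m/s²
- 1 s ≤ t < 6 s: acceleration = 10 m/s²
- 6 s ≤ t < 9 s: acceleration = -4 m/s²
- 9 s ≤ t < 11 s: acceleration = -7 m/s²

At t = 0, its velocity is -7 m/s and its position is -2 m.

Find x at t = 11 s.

177 m

On each constant-a segment, Δv = aΔt and Δx = v₀Δt + ½aΔt²; chain segment to segment.
0–1 s: v starts -7 m/s; Δx = -7·1 + ½·-6·1² = -10 m; v ends -13 m/s.
1–6 s: v starts -13 m/s; Δx = -13·5 + ½·10·5² = 60 m; v ends 37 m/s.
6–9 s: v starts 37 m/s; Δx = 37·3 + ½·-4·3² = 93 m; v ends 25 m/s.
9–11 s: v starts 25 m/s; Δx = 25·2 + ½·-7·2² = 36 m; v ends 11 m/s.
x(11) = -2 + Σ Δx = 177 m.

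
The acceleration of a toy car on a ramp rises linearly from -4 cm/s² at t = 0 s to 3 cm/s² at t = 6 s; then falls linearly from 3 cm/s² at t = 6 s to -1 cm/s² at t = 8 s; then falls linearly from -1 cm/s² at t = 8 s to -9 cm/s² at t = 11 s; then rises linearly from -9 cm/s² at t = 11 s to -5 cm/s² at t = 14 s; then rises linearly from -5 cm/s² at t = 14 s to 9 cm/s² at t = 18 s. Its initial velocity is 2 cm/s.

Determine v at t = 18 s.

-27 cm/s

Δv equals the area under the a-t graph; then v = v₀ + Δv.
0–6 s: ½(-4 + 3)(6) = -3 cm/s
6–8 s: ½(3 + -1)(2) = 2 cm/s
8–11 s: ½(-1 + -9)(3) = -15 cm/s
11–14 s: ½(-9 + -5)(3) = -21 cm/s
14–18 s: ½(-5 + 9)(4) = 8 cm/s
Δv = -29 cm/s, so v(18) = 2 + (-29) = -27 cm/s.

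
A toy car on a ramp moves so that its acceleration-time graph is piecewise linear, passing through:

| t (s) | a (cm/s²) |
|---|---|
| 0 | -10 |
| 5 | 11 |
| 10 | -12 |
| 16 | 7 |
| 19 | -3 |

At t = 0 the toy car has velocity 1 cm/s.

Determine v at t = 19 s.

Δv equals the area under the a-t graph; then v = v₀ + Δv.
0–5 s: ½(-10 + 11)(5) = 2.5 cm/s
5–10 s: ½(11 + -12)(5) = -2.5 cm/s
10–16 s: ½(-12 + 7)(6) = -15 cm/s
16–19 s: ½(7 + -3)(3) = 6 cm/s
Δv = -9 cm/s, so v(19) = 1 + (-9) = -8 cm/s.

-8 cm/s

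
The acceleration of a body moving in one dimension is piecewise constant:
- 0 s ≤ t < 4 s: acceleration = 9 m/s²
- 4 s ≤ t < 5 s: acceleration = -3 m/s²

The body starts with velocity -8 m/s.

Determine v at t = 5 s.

Δv equals the area under the a-t graph; then v = v₀ + Δv.
0–4 s: 9 × 4 = 36 m/s
4–5 s: -3 × 1 = -3 m/s
Δv = 33 m/s, so v(5) = -8 + (33) = 25 m/s.

25 m/s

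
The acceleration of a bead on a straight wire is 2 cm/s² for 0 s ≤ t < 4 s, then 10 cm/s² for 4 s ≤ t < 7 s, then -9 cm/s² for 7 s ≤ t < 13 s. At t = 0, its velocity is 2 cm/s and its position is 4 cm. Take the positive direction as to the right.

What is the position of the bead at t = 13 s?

181 cm

On each constant-a segment, Δv = aΔt and Δx = v₀Δt + ½aΔt²; chain segment to segment.
0–4 s: v starts 2 cm/s; Δx = 2·4 + ½·2·4² = 24 cm; v ends 10 cm/s.
4–7 s: v starts 10 cm/s; Δx = 10·3 + ½·10·3² = 75 cm; v ends 40 cm/s.
7–13 s: v starts 40 cm/s; Δx = 40·6 + ½·-9·6² = 78 cm; v ends -14 cm/s.
x(13) = 4 + Σ Δx = 181 cm.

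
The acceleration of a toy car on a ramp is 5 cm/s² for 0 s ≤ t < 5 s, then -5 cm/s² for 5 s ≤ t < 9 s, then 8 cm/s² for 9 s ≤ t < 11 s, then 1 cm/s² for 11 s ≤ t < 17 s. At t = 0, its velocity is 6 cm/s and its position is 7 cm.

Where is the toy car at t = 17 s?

401.5 cm

On each constant-a segment, Δv = aΔt and Δx = v₀Δt + ½aΔt²; chain segment to segment.
0–5 s: v starts 6 cm/s; Δx = 6·5 + ½·5·5² = 92.5 cm; v ends 31 cm/s.
5–9 s: v starts 31 cm/s; Δx = 31·4 + ½·-5·4² = 84 cm; v ends 11 cm/s.
9–11 s: v starts 11 cm/s; Δx = 11·2 + ½·8·2² = 38 cm; v ends 27 cm/s.
11–17 s: v starts 27 cm/s; Δx = 27·6 + ½·1·6² = 180 cm; v ends 33 cm/s.
x(17) = 7 + Σ Δx = 401.5 cm.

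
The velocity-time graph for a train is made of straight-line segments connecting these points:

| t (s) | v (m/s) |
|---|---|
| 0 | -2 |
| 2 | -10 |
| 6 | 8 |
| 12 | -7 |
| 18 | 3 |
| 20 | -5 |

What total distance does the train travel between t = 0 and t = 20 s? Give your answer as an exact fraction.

Distance (not displacement) is the total path length: add the absolute areas under v-t.
0–2 s: |½(-2 + -10)(2)| = 12 m
2–6 s: v = 0 at t = 38/9 s; triangle areas 100/9 + 64/9 = 164/9 m
6–12 s: v = 0 at t = 9.2 s; triangle areas 12.8 + 9.8 = 22.6 m
12–18 s: v = 0 at t = 16.2 s; triangle areas 14.7 + 2.7 = 17.4 m
18–20 s: v = 0 at t = 18.75 s; triangle areas 1.125 + 3.125 = 4.25 m
Total distance = 2681/36 m

2681/36 m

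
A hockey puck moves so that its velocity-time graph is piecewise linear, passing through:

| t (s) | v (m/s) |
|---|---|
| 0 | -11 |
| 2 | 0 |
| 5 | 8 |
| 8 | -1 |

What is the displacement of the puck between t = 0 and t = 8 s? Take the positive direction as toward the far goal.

11.5 m

Displacement is the signed area under the v-t curve.
0–2 s: ½(-11 + 0)(2) = -11 m
2–5 s: ½(0 + 8)(3) = 12 m
5–8 s: ½(8 + -1)(3) = 10.5 m
Net displacement = 11.5 m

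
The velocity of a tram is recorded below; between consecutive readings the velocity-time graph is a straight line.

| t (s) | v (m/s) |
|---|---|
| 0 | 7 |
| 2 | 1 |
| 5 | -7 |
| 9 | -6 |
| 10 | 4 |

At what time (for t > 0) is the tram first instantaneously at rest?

v changes sign on 2–5 s (from 1 to -7); the graph is linear there, so v = 0 at t = 2 + (-1)·(5 − 2)/(-7 − 1) = 2.375 s.

t = 2.375 s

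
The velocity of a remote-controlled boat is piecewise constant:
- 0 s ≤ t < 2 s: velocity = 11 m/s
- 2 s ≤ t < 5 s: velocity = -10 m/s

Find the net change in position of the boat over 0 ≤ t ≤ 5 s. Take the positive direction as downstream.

-8 m

Displacement is the signed area under the v-t curve.
0–2 s: 11 × 2 = 22 m
2–5 s: -10 × 3 = -30 m
Net displacement = -8 m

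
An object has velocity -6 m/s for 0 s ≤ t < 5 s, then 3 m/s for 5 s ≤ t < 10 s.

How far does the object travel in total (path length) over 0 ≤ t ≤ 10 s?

Total distance travelled is ∫|v| dt — sum the magnitudes of each area piece.
0–5 s: |-6| × 5 = 30 m
5–10 s: |3| × 5 = 15 m
Total distance = 45 m

45 m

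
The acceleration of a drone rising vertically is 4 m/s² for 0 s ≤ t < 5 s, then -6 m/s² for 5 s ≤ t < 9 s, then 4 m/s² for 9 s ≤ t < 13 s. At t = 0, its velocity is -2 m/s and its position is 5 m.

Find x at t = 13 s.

On each constant-a segment, Δv = aΔt and Δx = v₀Δt + ½aΔt²; chain segment to segment.
0–5 s: v starts -2 m/s; Δx = -2·5 + ½·4·5² = 40 m; v ends 18 m/s.
5–9 s: v starts 18 m/s; Δx = 18·4 + ½·-6·4² = 24 m; v ends -6 m/s.
9–13 s: v starts -6 m/s; Δx = -6·4 + ½·4·4² = 8 m; v ends 10 m/s.
x(13) = 5 + Σ Δx = 77 m.

77 m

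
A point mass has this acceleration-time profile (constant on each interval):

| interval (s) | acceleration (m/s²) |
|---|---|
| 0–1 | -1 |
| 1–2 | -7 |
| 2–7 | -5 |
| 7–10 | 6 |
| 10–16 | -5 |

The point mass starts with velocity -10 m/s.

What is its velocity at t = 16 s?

-55 m/s

Δv equals the area under the a-t graph; then v = v₀ + Δv.
0–1 s: -1 × 1 = -1 m/s
1–2 s: -7 × 1 = -7 m/s
2–7 s: -5 × 5 = -25 m/s
7–10 s: 6 × 3 = 18 m/s
10–16 s: -5 × 6 = -30 m/s
Δv = -45 m/s, so v(16) = -10 + (-45) = -55 m/s.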